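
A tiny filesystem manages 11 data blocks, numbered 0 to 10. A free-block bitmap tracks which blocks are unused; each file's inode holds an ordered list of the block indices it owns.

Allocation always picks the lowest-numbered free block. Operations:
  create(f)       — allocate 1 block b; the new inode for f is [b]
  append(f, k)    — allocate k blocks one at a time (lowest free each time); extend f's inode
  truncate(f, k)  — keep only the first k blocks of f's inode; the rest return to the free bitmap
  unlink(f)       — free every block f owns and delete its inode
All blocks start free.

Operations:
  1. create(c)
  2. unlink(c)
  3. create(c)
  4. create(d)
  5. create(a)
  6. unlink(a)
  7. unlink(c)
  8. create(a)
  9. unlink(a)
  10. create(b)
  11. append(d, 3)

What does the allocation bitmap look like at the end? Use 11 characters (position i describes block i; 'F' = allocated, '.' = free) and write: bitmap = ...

after create(c) → c:[0]  free=[F..........]
after unlink(c) →   free=[...........]
after create(c) → c:[0]  free=[F..........]
after create(d) → c:[0], d:[1]  free=[FF.........]
after create(a) → a:[2], c:[0], d:[1]  free=[FFF........]
after unlink(a) → c:[0], d:[1]  free=[FF.........]
after unlink(c) → d:[1]  free=[.F.........]
after create(a) → a:[0], d:[1]  free=[FF.........]
after unlink(a) → d:[1]  free=[.F.........]
after create(b) → b:[0], d:[1]  free=[FF.........]
after append(d, 3) → b:[0], d:[1, 2, 3, 4]  free=[FFFFF......]

bitmap = FFFFF......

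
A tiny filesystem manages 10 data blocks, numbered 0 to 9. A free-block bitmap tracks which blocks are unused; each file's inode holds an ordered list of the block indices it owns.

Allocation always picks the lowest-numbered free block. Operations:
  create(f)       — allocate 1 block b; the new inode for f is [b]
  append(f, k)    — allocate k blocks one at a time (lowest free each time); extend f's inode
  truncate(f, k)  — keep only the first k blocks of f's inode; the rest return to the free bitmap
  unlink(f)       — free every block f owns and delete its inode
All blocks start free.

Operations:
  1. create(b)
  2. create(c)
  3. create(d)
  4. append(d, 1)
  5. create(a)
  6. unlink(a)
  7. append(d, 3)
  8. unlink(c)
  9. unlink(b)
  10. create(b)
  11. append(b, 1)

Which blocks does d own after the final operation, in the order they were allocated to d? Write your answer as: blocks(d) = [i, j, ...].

create(b): bitmap=F......... | b=[0]
create(c): bitmap=FF........ | b=[0] c=[1]
create(d): bitmap=FFF....... | b=[0] c=[1] d=[2]
append(d, 1): bitmap=FFFF...... | b=[0] c=[1] d=[2, 3]
create(a): bitmap=FFFFF..... | a=[4] b=[0] c=[1] d=[2, 3]
unlink(a): bitmap=FFFF...... | b=[0] c=[1] d=[2, 3]
append(d, 3): bitmap=FFFFFFF... | b=[0] c=[1] d=[2, 3, 4, 5, 6]
unlink(c): bitmap=F.FFFFF... | b=[0] d=[2, 3, 4, 5, 6]
unlink(b): bitmap=..FFFFF... | d=[2, 3, 4, 5, 6]
create(b): bitmap=F.FFFFF... | b=[0] d=[2, 3, 4, 5, 6]
append(b, 1): bitmap=FFFFFFF... | b=[0, 1] d=[2, 3, 4, 5, 6]

blocks(d) = [2, 3, 4, 5, 6]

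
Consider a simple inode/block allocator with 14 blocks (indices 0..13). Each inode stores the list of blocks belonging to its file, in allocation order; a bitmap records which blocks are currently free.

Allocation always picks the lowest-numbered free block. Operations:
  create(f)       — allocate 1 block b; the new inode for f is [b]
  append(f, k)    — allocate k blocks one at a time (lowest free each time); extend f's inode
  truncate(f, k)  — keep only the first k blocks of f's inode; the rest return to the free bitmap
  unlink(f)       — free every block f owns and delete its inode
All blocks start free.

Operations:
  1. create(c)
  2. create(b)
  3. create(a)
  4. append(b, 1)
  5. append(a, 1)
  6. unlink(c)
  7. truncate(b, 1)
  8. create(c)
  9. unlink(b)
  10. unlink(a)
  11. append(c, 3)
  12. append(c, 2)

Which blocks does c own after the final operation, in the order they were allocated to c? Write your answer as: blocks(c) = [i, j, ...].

blocks(c) = [0, 1, 2, 3, 4, 5]

[1] create(c) — c=0 (map F.............)
[2] create(b) — b=1 c=0 (map FF............)
[3] create(a) — a=2 b=1 c=0 (map FFF...........)
[4] append(b, 1) — a=2 b=1,3 c=0 (map FFFF..........)
[5] append(a, 1) — a=2,4 b=1,3 c=0 (map FFFFF.........)
[6] unlink(c) — a=2,4 b=1,3 (map .FFFF.........)
[7] truncate(b, 1) — a=2,4 b=1 (map .FF.F.........)
[8] create(c) — a=2,4 b=1 c=0 (map FFF.F.........)
[9] unlink(b) — a=2,4 c=0 (map F.F.F.........)
[10] unlink(a) — c=0 (map F.............)
[11] append(c, 3) — c=0,1,2,3 (map FFFF..........)
[12] append(c, 2) — c=0,1,2,3,4,5 (map FFFFFF........)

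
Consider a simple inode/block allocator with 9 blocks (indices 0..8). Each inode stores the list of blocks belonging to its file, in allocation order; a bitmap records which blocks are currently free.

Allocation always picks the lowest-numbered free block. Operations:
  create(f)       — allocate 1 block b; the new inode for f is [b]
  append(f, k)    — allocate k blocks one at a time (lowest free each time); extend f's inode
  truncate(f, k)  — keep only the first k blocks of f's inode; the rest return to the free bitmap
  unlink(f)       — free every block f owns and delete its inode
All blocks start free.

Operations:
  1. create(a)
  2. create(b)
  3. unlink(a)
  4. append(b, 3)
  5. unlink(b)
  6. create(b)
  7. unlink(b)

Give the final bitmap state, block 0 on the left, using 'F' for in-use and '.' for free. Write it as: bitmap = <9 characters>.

after create(a) → a:[0]  free=[F........]
after create(b) → a:[0], b:[1]  free=[FF.......]
after unlink(a) → b:[1]  free=[.F.......]
after append(b, 3) → b:[1, 0, 2, 3]  free=[FFFF.....]
after unlink(b) →   free=[.........]
after create(b) → b:[0]  free=[F........]
after unlink(b) →   free=[.........]

bitmap = .........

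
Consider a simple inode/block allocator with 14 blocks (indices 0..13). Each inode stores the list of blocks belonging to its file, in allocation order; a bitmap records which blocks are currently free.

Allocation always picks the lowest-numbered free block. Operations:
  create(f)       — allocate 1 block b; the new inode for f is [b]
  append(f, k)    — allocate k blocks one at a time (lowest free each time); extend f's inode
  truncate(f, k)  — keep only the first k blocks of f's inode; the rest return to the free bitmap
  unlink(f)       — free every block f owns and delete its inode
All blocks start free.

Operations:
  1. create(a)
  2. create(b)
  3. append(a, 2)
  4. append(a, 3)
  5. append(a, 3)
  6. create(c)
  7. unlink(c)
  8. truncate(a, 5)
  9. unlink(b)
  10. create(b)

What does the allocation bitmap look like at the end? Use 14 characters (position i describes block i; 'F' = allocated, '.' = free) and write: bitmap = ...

bitmap = FFFFFF........

after create(a) → a:[0]  free=[F.............]
after create(b) → a:[0], b:[1]  free=[FF............]
after append(a, 2) → a:[0, 2, 3], b:[1]  free=[FFFF..........]
after append(a, 3) → a:[0, 2, 3, 4, 5, 6], b:[1]  free=[FFFFFFF.......]
after append(a, 3) → a:[0, 2, 3, 4, 5, 6, 7, 8, 9], b:[1]  free=[FFFFFFFFFF....]
after create(c) → a:[0, 2, 3, 4, 5, 6, 7, 8, 9], b:[1], c:[10]  free=[FFFFFFFFFFF...]
after unlink(c) → a:[0, 2, 3, 4, 5, 6, 7, 8, 9], b:[1]  free=[FFFFFFFFFF....]
after truncate(a, 5) → a:[0, 2, 3, 4, 5], b:[1]  free=[FFFFFF........]
after unlink(b) → a:[0, 2, 3, 4, 5]  free=[F.FFFF........]
after create(b) → a:[0, 2, 3, 4, 5], b:[1]  free=[FFFFFF........]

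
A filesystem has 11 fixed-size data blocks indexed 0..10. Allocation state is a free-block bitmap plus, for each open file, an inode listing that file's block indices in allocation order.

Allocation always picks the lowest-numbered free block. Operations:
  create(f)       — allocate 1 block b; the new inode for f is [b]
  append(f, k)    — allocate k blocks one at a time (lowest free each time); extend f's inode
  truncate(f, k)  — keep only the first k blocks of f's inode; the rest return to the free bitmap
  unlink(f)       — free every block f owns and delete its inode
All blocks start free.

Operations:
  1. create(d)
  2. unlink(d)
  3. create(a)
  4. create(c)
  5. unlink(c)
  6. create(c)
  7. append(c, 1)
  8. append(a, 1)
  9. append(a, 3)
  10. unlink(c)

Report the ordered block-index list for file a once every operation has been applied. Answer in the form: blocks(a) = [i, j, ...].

blocks(a) = [0, 3, 4, 5, 6]

[1] create(d) — d=0 (map F..........)
[2] unlink(d) —  (map ...........)
[3] create(a) — a=0 (map F..........)
[4] create(c) — a=0 c=1 (map FF.........)
[5] unlink(c) — a=0 (map F..........)
[6] create(c) — a=0 c=1 (map FF.........)
[7] append(c, 1) — a=0 c=1,2 (map FFF........)
[8] append(a, 1) — a=0,3 c=1,2 (map FFFF.......)
[9] append(a, 3) — a=0,3,4,5,6 c=1,2 (map FFFFFFF....)
[10] unlink(c) — a=0,3,4,5,6 (map F..FFFF....)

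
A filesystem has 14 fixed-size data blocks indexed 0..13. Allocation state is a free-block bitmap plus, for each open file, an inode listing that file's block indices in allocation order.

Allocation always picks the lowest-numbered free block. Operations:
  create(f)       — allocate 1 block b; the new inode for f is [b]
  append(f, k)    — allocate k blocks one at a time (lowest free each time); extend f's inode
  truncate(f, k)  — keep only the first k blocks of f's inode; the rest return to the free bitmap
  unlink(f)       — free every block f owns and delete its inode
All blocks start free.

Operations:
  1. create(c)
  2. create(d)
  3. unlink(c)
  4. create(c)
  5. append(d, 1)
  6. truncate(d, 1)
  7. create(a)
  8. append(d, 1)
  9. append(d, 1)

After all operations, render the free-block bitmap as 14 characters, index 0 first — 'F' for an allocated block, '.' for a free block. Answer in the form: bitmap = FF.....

[1] create(c) — c=0 (map F.............)
[2] create(d) — c=0 d=1 (map FF............)
[3] unlink(c) — d=1 (map .F............)
[4] create(c) — c=0 d=1 (map FF............)
[5] append(d, 1) — c=0 d=1,2 (map FFF...........)
[6] truncate(d, 1) — c=0 d=1 (map FF............)
[7] create(a) — a=2 c=0 d=1 (map FFF...........)
[8] append(d, 1) — a=2 c=0 d=1,3 (map FFFF..........)
[9] append(d, 1) — a=2 c=0 d=1,3,4 (map FFFFF.........)

bitmap = FFFFF.........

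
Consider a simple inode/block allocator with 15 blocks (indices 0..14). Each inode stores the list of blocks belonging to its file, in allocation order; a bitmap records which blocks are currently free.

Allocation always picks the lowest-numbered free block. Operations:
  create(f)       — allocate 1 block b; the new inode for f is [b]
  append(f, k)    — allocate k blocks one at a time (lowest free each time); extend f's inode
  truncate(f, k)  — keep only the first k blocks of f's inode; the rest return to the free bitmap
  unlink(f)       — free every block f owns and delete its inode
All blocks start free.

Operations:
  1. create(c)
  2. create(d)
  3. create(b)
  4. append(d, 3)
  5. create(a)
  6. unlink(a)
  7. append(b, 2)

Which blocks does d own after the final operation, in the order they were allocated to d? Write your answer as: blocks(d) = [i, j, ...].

[1] create(c) — c=0 (map F..............)
[2] create(d) — c=0 d=1 (map FF.............)
[3] create(b) — b=2 c=0 d=1 (map FFF............)
[4] append(d, 3) — b=2 c=0 d=1,3,4,5 (map FFFFFF.........)
[5] create(a) — a=6 b=2 c=0 d=1,3,4,5 (map FFFFFFF........)
[6] unlink(a) — b=2 c=0 d=1,3,4,5 (map FFFFFF.........)
[7] append(b, 2) — b=2,6,7 c=0 d=1,3,4,5 (map FFFFFFFF.......)

blocks(d) = [1, 3, 4, 5]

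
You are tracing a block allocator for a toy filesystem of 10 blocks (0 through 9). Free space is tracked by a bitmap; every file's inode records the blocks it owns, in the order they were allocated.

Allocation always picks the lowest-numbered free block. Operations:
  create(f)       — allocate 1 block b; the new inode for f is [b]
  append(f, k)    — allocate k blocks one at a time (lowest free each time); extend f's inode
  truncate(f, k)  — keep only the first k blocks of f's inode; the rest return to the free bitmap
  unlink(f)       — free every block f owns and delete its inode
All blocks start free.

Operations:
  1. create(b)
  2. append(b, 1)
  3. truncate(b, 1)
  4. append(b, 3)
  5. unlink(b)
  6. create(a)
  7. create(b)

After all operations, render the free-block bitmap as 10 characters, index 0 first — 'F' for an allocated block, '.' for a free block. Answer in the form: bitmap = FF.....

  1. create(b)  ⇒  F.........  {b→[0]}
  2. append(b, 1)  ⇒  FF........  {b→[0, 1]}
  3. truncate(b, 1)  ⇒  F.........  {b→[0]}
  4. append(b, 3)  ⇒  FFFF......  {b→[0, 1, 2, 3]}
  5. unlink(b)  ⇒  ..........  {}
  6. create(a)  ⇒  F.........  {a→[0]}
  7. create(b)  ⇒  FF........  {a→[0]; b→[1]}

bitmap = FF........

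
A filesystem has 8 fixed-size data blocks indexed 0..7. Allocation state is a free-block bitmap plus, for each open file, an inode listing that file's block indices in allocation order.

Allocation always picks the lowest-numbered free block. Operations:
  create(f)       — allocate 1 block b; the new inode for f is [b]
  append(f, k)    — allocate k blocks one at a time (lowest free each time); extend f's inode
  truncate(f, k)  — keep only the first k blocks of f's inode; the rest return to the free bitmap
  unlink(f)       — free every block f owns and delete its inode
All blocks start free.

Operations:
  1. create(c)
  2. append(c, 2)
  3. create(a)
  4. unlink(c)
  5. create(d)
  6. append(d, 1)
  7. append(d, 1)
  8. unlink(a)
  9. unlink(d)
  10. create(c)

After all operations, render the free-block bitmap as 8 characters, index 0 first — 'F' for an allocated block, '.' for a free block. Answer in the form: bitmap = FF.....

after create(c) → c:[0]  free=[F.......]
after append(c, 2) → c:[0, 1, 2]  free=[FFF.....]
after create(a) → a:[3], c:[0, 1, 2]  free=[FFFF....]
after unlink(c) → a:[3]  free=[...F....]
after create(d) → a:[3], d:[0]  free=[F..F....]
after append(d, 1) → a:[3], d:[0, 1]  free=[FF.F....]
after append(d, 1) → a:[3], d:[0, 1, 2]  free=[FFFF....]
after unlink(a) → d:[0, 1, 2]  free=[FFF.....]
after unlink(d) →   free=[........]
after create(c) → c:[0]  free=[F.......]

bitmap = F.......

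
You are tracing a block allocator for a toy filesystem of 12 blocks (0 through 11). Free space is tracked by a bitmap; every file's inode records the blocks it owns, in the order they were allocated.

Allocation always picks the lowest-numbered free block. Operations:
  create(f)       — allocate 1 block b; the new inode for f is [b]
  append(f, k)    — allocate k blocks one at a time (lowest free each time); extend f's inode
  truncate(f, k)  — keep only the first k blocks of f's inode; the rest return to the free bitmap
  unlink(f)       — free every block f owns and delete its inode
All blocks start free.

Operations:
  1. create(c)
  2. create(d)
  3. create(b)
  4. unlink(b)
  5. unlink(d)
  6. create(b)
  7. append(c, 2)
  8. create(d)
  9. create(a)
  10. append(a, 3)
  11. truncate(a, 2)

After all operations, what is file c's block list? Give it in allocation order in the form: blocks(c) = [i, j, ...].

blocks(c) = [0, 2, 3]

create(c): bitmap=F........... | c=[0]
create(d): bitmap=FF.......... | c=[0] d=[1]
create(b): bitmap=FFF......... | b=[2] c=[0] d=[1]
unlink(b): bitmap=FF.......... | c=[0] d=[1]
unlink(d): bitmap=F........... | c=[0]
create(b): bitmap=FF.......... | b=[1] c=[0]
append(c, 2): bitmap=FFFF........ | b=[1] c=[0, 2, 3]
create(d): bitmap=FFFFF....... | b=[1] c=[0, 2, 3] d=[4]
create(a): bitmap=FFFFFF...... | a=[5] b=[1] c=[0, 2, 3] d=[4]
append(a, 3): bitmap=FFFFFFFFF... | a=[5, 6, 7, 8] b=[1] c=[0, 2, 3] d=[4]
truncate(a, 2): bitmap=FFFFFFF..... | a=[5, 6] b=[1] c=[0, 2, 3] d=[4]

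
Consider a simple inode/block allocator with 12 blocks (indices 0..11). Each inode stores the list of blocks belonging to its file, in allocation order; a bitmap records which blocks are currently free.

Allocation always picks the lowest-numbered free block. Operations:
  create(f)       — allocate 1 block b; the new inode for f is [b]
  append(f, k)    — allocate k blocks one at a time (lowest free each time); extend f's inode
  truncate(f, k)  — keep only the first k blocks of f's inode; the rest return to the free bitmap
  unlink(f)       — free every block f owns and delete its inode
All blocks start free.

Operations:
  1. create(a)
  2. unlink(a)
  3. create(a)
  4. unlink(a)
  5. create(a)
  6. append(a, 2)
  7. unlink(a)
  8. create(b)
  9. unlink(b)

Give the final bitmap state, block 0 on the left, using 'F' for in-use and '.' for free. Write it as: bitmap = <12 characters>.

bitmap = ............

create(a): bitmap=F........... | a=[0]
unlink(a): bitmap=............ | 
create(a): bitmap=F........... | a=[0]
unlink(a): bitmap=............ | 
create(a): bitmap=F........... | a=[0]
append(a, 2): bitmap=FFF......... | a=[0, 1, 2]
unlink(a): bitmap=............ | 
create(b): bitmap=F........... | b=[0]
unlink(b): bitmap=............ | 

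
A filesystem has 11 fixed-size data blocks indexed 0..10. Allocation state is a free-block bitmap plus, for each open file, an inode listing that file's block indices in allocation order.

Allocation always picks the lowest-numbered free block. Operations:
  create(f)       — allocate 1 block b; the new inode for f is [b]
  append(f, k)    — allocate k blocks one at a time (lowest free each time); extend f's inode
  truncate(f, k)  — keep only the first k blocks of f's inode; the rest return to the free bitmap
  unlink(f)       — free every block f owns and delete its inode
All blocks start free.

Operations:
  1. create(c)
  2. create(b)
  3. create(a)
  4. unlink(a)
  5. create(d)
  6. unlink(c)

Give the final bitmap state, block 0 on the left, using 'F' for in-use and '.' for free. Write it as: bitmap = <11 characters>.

bitmap = .FF........

after create(c) → c:[0]  free=[F..........]
after create(b) → b:[1], c:[0]  free=[FF.........]
after create(a) → a:[2], b:[1], c:[0]  free=[FFF........]
after unlink(a) → b:[1], c:[0]  free=[FF.........]
after create(d) → b:[1], c:[0], d:[2]  free=[FFF........]
after unlink(c) → b:[1], d:[2]  free=[.FF........]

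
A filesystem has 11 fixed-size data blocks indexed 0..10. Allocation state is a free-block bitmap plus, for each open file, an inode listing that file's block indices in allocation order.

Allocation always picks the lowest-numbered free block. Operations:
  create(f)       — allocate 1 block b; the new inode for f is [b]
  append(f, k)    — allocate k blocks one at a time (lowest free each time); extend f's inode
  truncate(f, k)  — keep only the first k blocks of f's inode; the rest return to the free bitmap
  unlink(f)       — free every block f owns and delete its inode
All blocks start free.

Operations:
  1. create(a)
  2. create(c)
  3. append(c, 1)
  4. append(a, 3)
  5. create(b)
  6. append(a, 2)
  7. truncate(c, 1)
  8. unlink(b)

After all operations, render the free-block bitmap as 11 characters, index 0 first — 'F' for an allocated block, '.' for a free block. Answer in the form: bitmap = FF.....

after create(a) → a:[0]  free=[F..........]
after create(c) → a:[0], c:[1]  free=[FF.........]
after append(c, 1) → a:[0], c:[1, 2]  free=[FFF........]
after append(a, 3) → a:[0, 3, 4, 5], c:[1, 2]  free=[FFFFFF.....]
after create(b) → a:[0, 3, 4, 5], b:[6], c:[1, 2]  free=[FFFFFFF....]
after append(a, 2) → a:[0, 3, 4, 5, 7, 8], b:[6], c:[1, 2]  free=[FFFFFFFFF..]
after truncate(c, 1) → a:[0, 3, 4, 5, 7, 8], b:[6], c:[1]  free=[FF.FFFFFF..]
after unlink(b) → a:[0, 3, 4, 5, 7, 8], c:[1]  free=[FF.FFF.FF..]

bitmap = FF.FFF.FF..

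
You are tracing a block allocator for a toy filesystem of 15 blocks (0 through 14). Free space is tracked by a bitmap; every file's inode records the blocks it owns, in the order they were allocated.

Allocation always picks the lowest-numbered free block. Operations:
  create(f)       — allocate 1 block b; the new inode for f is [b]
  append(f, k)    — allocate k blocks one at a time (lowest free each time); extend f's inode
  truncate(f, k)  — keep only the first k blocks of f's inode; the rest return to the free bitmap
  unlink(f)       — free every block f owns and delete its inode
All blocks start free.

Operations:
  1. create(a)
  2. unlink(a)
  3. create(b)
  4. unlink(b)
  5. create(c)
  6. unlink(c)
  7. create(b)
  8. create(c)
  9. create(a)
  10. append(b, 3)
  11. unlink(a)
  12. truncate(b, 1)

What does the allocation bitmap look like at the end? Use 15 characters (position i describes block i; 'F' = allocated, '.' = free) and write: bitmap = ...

  1. create(a)  ⇒  F..............  {a→[0]}
  2. unlink(a)  ⇒  ...............  {}
  3. create(b)  ⇒  F..............  {b→[0]}
  4. unlink(b)  ⇒  ...............  {}
  5. create(c)  ⇒  F..............  {c→[0]}
  6. unlink(c)  ⇒  ...............  {}
  7. create(b)  ⇒  F..............  {b→[0]}
  8. create(c)  ⇒  FF.............  {b→[0]; c→[1]}
  9. create(a)  ⇒  FFF............  {a→[2]; b→[0]; c→[1]}
  10. append(b, 3)  ⇒  FFFFFF.........  {a→[2]; b→[0, 3, 4, 5]; c→[1]}
  11. unlink(a)  ⇒  FF.FFF.........  {b→[0, 3, 4, 5]; c→[1]}
  12. truncate(b, 1)  ⇒  FF.............  {b→[0]; c→[1]}

bitmap = FF.............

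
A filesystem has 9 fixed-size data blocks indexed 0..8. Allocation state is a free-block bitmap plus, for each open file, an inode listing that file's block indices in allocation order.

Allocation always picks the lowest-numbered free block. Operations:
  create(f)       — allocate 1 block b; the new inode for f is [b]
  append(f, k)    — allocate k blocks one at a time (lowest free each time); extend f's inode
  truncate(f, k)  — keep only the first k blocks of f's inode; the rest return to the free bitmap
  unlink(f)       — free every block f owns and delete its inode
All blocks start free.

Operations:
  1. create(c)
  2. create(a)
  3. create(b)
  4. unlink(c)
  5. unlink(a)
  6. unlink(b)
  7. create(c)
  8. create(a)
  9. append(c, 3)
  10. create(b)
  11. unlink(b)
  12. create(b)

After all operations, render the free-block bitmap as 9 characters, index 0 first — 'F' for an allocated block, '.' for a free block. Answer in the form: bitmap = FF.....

after create(c) → c:[0]  free=[F........]
after create(a) → a:[1], c:[0]  free=[FF.......]
after create(b) → a:[1], b:[2], c:[0]  free=[FFF......]
after unlink(c) → a:[1], b:[2]  free=[.FF......]
after unlink(a) → b:[2]  free=[..F......]
after unlink(b) →   free=[.........]
after create(c) → c:[0]  free=[F........]
after create(a) → a:[1], c:[0]  free=[FF.......]
after append(c, 3) → a:[1], c:[0, 2, 3, 4]  free=[FFFFF....]
after create(b) → a:[1], b:[5], c:[0, 2, 3, 4]  free=[FFFFFF...]
after unlink(b) → a:[1], c:[0, 2, 3, 4]  free=[FFFFF....]
after create(b) → a:[1], b:[5], c:[0, 2, 3, 4]  free=[FFFFFF...]

bitmap = FFFFFF...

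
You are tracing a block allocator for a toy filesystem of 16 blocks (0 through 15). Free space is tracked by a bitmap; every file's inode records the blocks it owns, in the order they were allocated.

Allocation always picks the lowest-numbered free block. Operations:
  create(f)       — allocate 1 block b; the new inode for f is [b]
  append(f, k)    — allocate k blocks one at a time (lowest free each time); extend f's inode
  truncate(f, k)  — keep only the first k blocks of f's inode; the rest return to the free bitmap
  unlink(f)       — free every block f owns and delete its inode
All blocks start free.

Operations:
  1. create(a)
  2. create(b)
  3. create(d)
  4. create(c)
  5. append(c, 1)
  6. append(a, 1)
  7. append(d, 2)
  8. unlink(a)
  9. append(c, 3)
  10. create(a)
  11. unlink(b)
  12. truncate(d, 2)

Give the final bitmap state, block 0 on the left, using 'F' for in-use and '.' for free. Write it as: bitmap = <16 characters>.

bitmap = F.FFFFF.FF......

  1. create(a)  ⇒  F...............  {a→[0]}
  2. create(b)  ⇒  FF..............  {a→[0]; b→[1]}
  3. create(d)  ⇒  FFF.............  {a→[0]; b→[1]; d→[2]}
  4. create(c)  ⇒  FFFF............  {a→[0]; b→[1]; c→[3]; d→[2]}
  5. append(c, 1)  ⇒  FFFFF...........  {a→[0]; b→[1]; c→[3, 4]; d→[2]}
  6. append(a, 1)  ⇒  FFFFFF..........  {a→[0, 5]; b→[1]; c→[3, 4]; d→[2]}
  7. append(d, 2)  ⇒  FFFFFFFF........  {a→[0, 5]; b→[1]; c→[3, 4]; d→[2, 6, 7]}
  8. unlink(a)  ⇒  .FFFF.FF........  {b→[1]; c→[3, 4]; d→[2, 6, 7]}
  9. append(c, 3)  ⇒  FFFFFFFFF.......  {b→[1]; c→[3, 4, 0, 5, 8]; d→[2, 6, 7]}
  10. create(a)  ⇒  FFFFFFFFFF......  {a→[9]; b→[1]; c→[3, 4, 0, 5, 8]; d→[2, 6, 7]}
  11. unlink(b)  ⇒  F.FFFFFFFF......  {a→[9]; c→[3, 4, 0, 5, 8]; d→[2, 6, 7]}
  12. truncate(d, 2)  ⇒  F.FFFFF.FF......  {a→[9]; c→[3, 4, 0, 5, 8]; d→[2, 6]}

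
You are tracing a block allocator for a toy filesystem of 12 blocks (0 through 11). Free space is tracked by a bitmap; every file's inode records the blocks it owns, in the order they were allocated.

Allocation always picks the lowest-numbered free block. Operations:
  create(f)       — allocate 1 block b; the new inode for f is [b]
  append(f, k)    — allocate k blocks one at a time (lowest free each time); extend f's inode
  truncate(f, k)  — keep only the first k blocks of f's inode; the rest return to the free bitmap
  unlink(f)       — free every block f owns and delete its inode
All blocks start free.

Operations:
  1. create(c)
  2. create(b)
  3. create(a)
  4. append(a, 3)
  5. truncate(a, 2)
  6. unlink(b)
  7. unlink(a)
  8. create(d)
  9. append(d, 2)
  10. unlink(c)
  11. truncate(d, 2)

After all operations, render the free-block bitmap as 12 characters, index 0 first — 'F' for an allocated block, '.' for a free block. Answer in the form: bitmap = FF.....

create(c): bitmap=F........... | c=[0]
create(b): bitmap=FF.......... | b=[1] c=[0]
create(a): bitmap=FFF......... | a=[2] b=[1] c=[0]
append(a, 3): bitmap=FFFFFF...... | a=[2, 3, 4, 5] b=[1] c=[0]
truncate(a, 2): bitmap=FFFF........ | a=[2, 3] b=[1] c=[0]
unlink(b): bitmap=F.FF........ | a=[2, 3] c=[0]
unlink(a): bitmap=F........... | c=[0]
create(d): bitmap=FF.......... | c=[0] d=[1]
append(d, 2): bitmap=FFFF........ | c=[0] d=[1, 2, 3]
unlink(c): bitmap=.FFF........ | d=[1, 2, 3]
truncate(d, 2): bitmap=.FF......... | d=[1, 2]

bitmap = .FF.........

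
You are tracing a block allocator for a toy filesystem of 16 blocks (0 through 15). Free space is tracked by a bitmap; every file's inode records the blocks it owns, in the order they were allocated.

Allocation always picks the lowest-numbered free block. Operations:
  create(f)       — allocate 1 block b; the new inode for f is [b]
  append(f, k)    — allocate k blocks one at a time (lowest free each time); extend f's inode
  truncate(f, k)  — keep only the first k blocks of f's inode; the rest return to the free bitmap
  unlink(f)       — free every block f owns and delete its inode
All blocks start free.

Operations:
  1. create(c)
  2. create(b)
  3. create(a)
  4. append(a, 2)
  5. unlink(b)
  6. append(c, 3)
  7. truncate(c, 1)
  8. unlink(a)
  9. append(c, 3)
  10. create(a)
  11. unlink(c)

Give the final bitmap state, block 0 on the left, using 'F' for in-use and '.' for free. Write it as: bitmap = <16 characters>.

bitmap = ....F...........

[1] create(c) — c=0 (map F...............)
[2] create(b) — b=1 c=0 (map FF..............)
[3] create(a) — a=2 b=1 c=0 (map FFF.............)
[4] append(a, 2) — a=2,3,4 b=1 c=0 (map FFFFF...........)
[5] unlink(b) — a=2,3,4 c=0 (map F.FFF...........)
[6] append(c, 3) — a=2,3,4 c=0,1,5,6 (map FFFFFFF.........)
[7] truncate(c, 1) — a=2,3,4 c=0 (map F.FFF...........)
[8] unlink(a) — c=0 (map F...............)
[9] append(c, 3) — c=0,1,2,3 (map FFFF............)
[10] create(a) — a=4 c=0,1,2,3 (map FFFFF...........)
[11] unlink(c) — a=4 (map ....F...........)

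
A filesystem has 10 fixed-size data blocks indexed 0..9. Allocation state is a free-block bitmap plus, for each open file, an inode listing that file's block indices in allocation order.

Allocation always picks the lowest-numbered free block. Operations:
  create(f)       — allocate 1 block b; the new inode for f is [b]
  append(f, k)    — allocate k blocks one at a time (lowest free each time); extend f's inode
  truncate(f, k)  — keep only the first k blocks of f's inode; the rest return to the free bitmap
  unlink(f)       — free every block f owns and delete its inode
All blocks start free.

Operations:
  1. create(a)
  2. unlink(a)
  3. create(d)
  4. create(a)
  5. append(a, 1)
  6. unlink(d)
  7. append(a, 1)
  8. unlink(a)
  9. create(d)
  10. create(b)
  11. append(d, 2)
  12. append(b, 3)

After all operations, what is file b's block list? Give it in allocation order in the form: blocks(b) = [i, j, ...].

after create(a) → a:[0]  free=[F.........]
after unlink(a) →   free=[..........]
after create(d) → d:[0]  free=[F.........]
after create(a) → a:[1], d:[0]  free=[FF........]
after append(a, 1) → a:[1, 2], d:[0]  free=[FFF.......]
after unlink(d) → a:[1, 2]  free=[.FF.......]
after append(a, 1) → a:[1, 2, 0]  free=[FFF.......]
after unlink(a) →   free=[..........]
after create(d) → d:[0]  free=[F.........]
after create(b) → b:[1], d:[0]  free=[FF........]
after append(d, 2) → b:[1], d:[0, 2, 3]  free=[FFFF......]
after append(b, 3) → b:[1, 4, 5, 6], d:[0, 2, 3]  free=[FFFFFFF...]

blocks(b) = [1, 4, 5, 6]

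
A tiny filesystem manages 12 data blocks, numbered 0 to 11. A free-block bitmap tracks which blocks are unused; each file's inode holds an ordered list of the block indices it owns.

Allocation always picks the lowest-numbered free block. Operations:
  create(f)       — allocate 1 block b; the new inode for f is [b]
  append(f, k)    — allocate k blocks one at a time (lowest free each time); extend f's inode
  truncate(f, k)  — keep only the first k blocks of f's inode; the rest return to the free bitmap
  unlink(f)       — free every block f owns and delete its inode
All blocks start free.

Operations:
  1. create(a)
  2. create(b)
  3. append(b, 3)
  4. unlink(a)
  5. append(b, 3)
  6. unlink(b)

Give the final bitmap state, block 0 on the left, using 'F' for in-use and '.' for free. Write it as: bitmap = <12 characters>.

  1. create(a)  ⇒  F...........  {a→[0]}
  2. create(b)  ⇒  FF..........  {a→[0]; b→[1]}
  3. append(b, 3)  ⇒  FFFFF.......  {a→[0]; b→[1, 2, 3, 4]}
  4. unlink(a)  ⇒  .FFFF.......  {b→[1, 2, 3, 4]}
  5. append(b, 3)  ⇒  FFFFFFF.....  {b→[1, 2, 3, 4, 0, 5, 6]}
  6. unlink(b)  ⇒  ............  {}

bitmap = ............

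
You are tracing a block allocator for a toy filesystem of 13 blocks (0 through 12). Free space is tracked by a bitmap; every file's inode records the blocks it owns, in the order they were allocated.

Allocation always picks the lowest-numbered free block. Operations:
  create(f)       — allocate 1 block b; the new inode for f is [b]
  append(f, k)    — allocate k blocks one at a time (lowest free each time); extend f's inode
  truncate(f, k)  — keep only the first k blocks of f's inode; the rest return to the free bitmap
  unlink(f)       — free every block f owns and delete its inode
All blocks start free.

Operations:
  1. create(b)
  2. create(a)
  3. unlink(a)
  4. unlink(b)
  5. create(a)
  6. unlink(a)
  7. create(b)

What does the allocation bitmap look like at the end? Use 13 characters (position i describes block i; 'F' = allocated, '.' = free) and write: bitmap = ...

bitmap = F............

  1. create(b)  ⇒  F............  {b→[0]}
  2. create(a)  ⇒  FF...........  {a→[1]; b→[0]}
  3. unlink(a)  ⇒  F............  {b→[0]}
  4. unlink(b)  ⇒  .............  {}
  5. create(a)  ⇒  F............  {a→[0]}
  6. unlink(a)  ⇒  .............  {}
  7. create(b)  ⇒  F............  {b→[0]}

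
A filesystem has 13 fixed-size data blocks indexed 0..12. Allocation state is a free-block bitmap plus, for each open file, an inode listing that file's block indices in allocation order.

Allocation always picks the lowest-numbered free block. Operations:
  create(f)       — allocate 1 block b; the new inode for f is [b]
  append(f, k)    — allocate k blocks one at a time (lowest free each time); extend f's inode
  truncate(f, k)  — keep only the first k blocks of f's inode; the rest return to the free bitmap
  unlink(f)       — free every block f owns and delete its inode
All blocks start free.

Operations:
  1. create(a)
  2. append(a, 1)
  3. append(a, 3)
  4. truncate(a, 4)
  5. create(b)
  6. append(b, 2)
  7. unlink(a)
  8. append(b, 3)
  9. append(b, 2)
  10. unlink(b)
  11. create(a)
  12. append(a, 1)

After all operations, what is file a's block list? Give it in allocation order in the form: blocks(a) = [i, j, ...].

blocks(a) = [0, 1]

  1. create(a)  ⇒  F............  {a→[0]}
  2. append(a, 1)  ⇒  FF...........  {a→[0, 1]}
  3. append(a, 3)  ⇒  FFFFF........  {a→[0, 1, 2, 3, 4]}
  4. truncate(a, 4)  ⇒  FFFF.........  {a→[0, 1, 2, 3]}
  5. create(b)  ⇒  FFFFF........  {a→[0, 1, 2, 3]; b→[4]}
  6. append(b, 2)  ⇒  FFFFFFF......  {a→[0, 1, 2, 3]; b→[4, 5, 6]}
  7. unlink(a)  ⇒  ....FFF......  {b→[4, 5, 6]}
  8. append(b, 3)  ⇒  FFF.FFF......  {b→[4, 5, 6, 0, 1, 2]}
  9. append(b, 2)  ⇒  FFFFFFFF.....  {b→[4, 5, 6, 0, 1, 2, 3, 7]}
  10. unlink(b)  ⇒  .............  {}
  11. create(a)  ⇒  F............  {a→[0]}
  12. append(a, 1)  ⇒  FF...........  {a→[0, 1]}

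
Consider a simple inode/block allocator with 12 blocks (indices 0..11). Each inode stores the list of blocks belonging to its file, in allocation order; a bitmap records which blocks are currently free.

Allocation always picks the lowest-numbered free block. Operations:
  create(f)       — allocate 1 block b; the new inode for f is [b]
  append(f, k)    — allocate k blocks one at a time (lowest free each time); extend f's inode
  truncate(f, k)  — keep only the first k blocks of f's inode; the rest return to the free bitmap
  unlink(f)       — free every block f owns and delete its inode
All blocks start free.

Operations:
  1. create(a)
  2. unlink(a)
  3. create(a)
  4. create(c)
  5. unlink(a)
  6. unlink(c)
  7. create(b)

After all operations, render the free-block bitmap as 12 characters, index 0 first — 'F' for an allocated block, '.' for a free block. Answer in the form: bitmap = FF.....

bitmap = F...........

after create(a) → a:[0]  free=[F...........]
after unlink(a) →   free=[............]
after create(a) → a:[0]  free=[F...........]
after create(c) → a:[0], c:[1]  free=[FF..........]
after unlink(a) → c:[1]  free=[.F..........]
after unlink(c) →   free=[............]
after create(b) → b:[0]  free=[F...........]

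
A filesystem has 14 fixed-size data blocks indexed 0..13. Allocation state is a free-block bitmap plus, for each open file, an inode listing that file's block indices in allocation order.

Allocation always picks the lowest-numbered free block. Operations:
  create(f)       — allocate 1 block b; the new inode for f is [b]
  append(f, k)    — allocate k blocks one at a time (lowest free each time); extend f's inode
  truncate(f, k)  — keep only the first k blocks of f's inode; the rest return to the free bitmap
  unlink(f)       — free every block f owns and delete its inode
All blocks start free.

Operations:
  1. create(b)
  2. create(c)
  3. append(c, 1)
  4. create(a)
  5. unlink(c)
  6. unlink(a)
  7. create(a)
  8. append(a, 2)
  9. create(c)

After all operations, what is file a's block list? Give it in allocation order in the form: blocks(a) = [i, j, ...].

blocks(a) = [1, 2, 3]

[1] create(b) — b=0 (map F.............)
[2] create(c) — b=0 c=1 (map FF............)
[3] append(c, 1) — b=0 c=1,2 (map FFF...........)
[4] create(a) — a=3 b=0 c=1,2 (map FFFF..........)
[5] unlink(c) — a=3 b=0 (map F..F..........)
[6] unlink(a) — b=0 (map F.............)
[7] create(a) — a=1 b=0 (map FF............)
[8] append(a, 2) — a=1,2,3 b=0 (map FFFF..........)
[9] create(c) — a=1,2,3 b=0 c=4 (map FFFFF.........)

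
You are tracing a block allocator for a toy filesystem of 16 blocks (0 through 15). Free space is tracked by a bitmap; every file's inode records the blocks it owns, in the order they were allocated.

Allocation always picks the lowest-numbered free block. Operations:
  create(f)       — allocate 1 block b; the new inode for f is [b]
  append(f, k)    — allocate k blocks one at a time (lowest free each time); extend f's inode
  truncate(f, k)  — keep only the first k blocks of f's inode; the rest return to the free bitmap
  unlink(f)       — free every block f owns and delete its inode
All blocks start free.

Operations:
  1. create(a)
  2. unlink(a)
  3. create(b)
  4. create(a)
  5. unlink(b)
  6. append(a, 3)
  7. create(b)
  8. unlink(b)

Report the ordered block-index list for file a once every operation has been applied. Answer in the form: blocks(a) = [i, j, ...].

after create(a) → a:[0]  free=[F...............]
after unlink(a) →   free=[................]
after create(b) → b:[0]  free=[F...............]
after create(a) → a:[1], b:[0]  free=[FF..............]
after unlink(b) → a:[1]  free=[.F..............]
after append(a, 3) → a:[1, 0, 2, 3]  free=[FFFF............]
after create(b) → a:[1, 0, 2, 3], b:[4]  free=[FFFFF...........]
after unlink(b) → a:[1, 0, 2, 3]  free=[FFFF............]

blocks(a) = [1, 0, 2, 3]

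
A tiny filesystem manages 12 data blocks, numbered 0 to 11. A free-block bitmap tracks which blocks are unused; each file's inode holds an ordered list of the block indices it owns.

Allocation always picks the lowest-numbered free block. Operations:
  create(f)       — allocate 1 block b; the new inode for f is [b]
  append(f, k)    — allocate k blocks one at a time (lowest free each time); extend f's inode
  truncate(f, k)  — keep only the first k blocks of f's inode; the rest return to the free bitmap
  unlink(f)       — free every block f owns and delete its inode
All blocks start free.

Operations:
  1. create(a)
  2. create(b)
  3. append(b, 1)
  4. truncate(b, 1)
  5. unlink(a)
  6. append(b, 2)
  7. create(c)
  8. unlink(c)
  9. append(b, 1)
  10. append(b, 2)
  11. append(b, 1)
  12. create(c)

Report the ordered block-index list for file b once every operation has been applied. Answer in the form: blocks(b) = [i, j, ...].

  1. create(a)  ⇒  F...........  {a→[0]}
  2. create(b)  ⇒  FF..........  {a→[0]; b→[1]}
  3. append(b, 1)  ⇒  FFF.........  {a→[0]; b→[1, 2]}
  4. truncate(b, 1)  ⇒  FF..........  {a→[0]; b→[1]}
  5. unlink(a)  ⇒  .F..........  {b→[1]}
  6. append(b, 2)  ⇒  FFF.........  {b→[1, 0, 2]}
  7. create(c)  ⇒  FFFF........  {b→[1, 0, 2]; c→[3]}
  8. unlink(c)  ⇒  FFF.........  {b→[1, 0, 2]}
  9. append(b, 1)  ⇒  FFFF........  {b→[1, 0, 2, 3]}
  10. append(b, 2)  ⇒  FFFFFF......  {b→[1, 0, 2, 3, 4, 5]}
  11. append(b, 1)  ⇒  FFFFFFF.....  {b→[1, 0, 2, 3, 4, 5, 6]}
  12. create(c)  ⇒  FFFFFFFF....  {b→[1, 0, 2, 3, 4, 5, 6]; c→[7]}

blocks(b) = [1, 0, 2, 3, 4, 5, 6]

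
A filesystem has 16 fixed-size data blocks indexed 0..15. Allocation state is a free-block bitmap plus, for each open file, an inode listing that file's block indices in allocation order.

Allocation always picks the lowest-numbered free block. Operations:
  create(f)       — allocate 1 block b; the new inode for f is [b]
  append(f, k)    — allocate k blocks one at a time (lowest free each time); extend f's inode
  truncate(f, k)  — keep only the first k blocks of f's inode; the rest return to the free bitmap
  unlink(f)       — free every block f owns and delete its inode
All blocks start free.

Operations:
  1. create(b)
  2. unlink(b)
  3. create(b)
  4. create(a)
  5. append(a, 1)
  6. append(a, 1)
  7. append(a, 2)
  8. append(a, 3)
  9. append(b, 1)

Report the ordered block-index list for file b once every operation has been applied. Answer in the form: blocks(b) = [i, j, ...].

create(b): bitmap=F............... | b=[0]
unlink(b): bitmap=................ | 
create(b): bitmap=F............... | b=[0]
create(a): bitmap=FF.............. | a=[1] b=[0]
append(a, 1): bitmap=FFF............. | a=[1, 2] b=[0]
append(a, 1): bitmap=FFFF............ | a=[1, 2, 3] b=[0]
append(a, 2): bitmap=FFFFFF.......... | a=[1, 2, 3, 4, 5] b=[0]
append(a, 3): bitmap=FFFFFFFFF....... | a=[1, 2, 3, 4, 5, 6, 7, 8] b=[0]
append(b, 1): bitmap=FFFFFFFFFF...... | a=[1, 2, 3, 4, 5, 6, 7, 8] b=[0, 9]

blocks(b) = [0, 9]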